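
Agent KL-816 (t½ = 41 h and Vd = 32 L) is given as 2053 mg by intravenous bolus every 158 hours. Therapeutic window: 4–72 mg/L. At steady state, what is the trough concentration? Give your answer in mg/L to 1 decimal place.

k = ln2/t½ = ln2/41 ≈ 0.016906 h⁻¹; fraction remaining f = e^(−kτ) = e^(−0.016906×158) ≈ 0.0692.
Accumulation ratio R = 1/(1 − f) ≈ 1/0.9308 ≈ 1.0743.
Each bolus raises the concentration by D/Vd = 2053/32 ≈ 64.156 mg/L.
Cmax,ss = C₀/(1 − f) ≈ 64.156/0.9308 ≈ 68.926 mg/L.
Steady-state trough Cmin,ss = Cmax,ss·f ≈ 68.926 × 0.0692 ≈ 4.770 mg/L.
Trough 4.8 mg/L vs MEC 4 mg/L: adequate.

4.8 mg/L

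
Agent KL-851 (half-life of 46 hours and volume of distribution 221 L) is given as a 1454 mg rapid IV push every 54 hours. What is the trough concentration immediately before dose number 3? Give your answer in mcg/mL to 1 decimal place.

f = (1/2)^(τ/t½) = (1/2)^(54/46) ≈ 0.4432.
C₀ = D/Vd = 1454/221 ≈ 6.579 mcg/mL.
Before the 3rd dose, 2 doses have been given. Superposition: Cmin = C₀·(f + f²).
≈ 6.579 × (0.4432 + 0.1964) ≈ 6.579 × 0.6396 ≈ 4.208 mcg/mL.

4.2 mcg/mL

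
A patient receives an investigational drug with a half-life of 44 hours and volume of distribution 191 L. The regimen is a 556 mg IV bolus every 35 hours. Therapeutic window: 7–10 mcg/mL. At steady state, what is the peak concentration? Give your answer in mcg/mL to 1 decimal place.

6.9 mcg/mL

Over one 35-h interval, 35/44 ≈ 0.79545 half-lives elapse, leaving f ≈ 0.5762 of each dose.
At steady state, accumulation factor R = 1/(1 − e^(−kτ)) ≈ 2.3596.
Single-dose peak C₀ = D/Vd = 556/191 ≈ 2.911 mcg/mL.
Steady-state peak Cmax,ss = C₀·R ≈ 2.911 × 2.3596 ≈ 6.869 mcg/mL.
Peak 6.9 mcg/mL vs MTC 10 mcg/mL: below toxic threshold.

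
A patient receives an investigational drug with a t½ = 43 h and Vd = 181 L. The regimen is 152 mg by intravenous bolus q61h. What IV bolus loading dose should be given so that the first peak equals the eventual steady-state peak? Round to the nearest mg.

f = (1/2)^(61/43) ≈ 0.374074; accumulation ratio R = 1/(1−f) ≈ 1.59763.
Loading dose to hit Cmax,ss on first dose: D_load = D_maint·R ≈ 152 × 1.59763 ≈ 242.84 mg.

243 mg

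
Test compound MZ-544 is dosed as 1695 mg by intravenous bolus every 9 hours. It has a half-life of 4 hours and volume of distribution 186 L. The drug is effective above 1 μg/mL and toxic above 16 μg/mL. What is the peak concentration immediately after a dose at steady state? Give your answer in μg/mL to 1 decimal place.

k = ln2/t½ = ln2/4 ≈ 0.173287 h⁻¹; fraction remaining f = e^(−kτ) = e^(−0.173287×9) ≈ 0.2102.
At steady state, accumulation factor R = 1/(1 − e^(−kτ)) ≈ 1.2661.
Single-dose peak C₀ = D/Vd = 1695/186 ≈ 9.113 μg/mL.
Steady-state peak Cmax,ss = C₀·R ≈ 9.113 × 1.2661 ≈ 11.538 μg/mL.
Peak 11.5 μg/mL vs MTC 16 μg/mL: below toxic threshold.

11.5 μg/mL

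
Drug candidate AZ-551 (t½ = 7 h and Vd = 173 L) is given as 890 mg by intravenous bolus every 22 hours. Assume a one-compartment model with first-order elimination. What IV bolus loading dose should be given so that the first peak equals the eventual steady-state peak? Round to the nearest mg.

1004 mg

f = (1/2)^(22/7) ≈ 0.113215; accumulation ratio R = 1/(1−f) ≈ 1.12767.
Loading dose to hit Cmax,ss on first dose: D_load = D_maint·R ≈ 890 × 1.12767 ≈ 1003.63 mg.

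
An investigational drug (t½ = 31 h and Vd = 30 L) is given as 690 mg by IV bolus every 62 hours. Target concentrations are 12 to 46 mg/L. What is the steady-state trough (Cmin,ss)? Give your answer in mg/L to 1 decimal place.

7.7 mg/L

The dosing interval is 2 half-lives, so f = 2^(−2) = 0.25.
Accumulation ratio R = 1/(1 − f) = 1/0.75 = 4/3.
Single-dose peak C₀ = D/Vd = 690/30 = 23 mg/L.
Steady-state peak Cmax,ss = C₀·R = 23 × 4/3 ≈ 30.667 mg/L.
Steady-state trough Cmin,ss = Cmax,ss·f ≈ 30.667 × 0.25 ≈ 7.667 mg/L.
Trough 7.7 mg/L vs MEC 12 mg/L: subtherapeutic.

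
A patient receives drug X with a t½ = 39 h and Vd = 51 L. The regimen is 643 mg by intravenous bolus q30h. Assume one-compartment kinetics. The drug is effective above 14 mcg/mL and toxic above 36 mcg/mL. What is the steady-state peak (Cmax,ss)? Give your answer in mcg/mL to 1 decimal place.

30.5 mcg/mL

τ/t½ = 30/39 ≈ 0.76923, so fraction remaining f = (1/2)^(30/39) ≈ 0.5867.
At steady state, accumulation factor R = 1/(1 − e^(−kτ)) ≈ 2.4195.
Each bolus raises the concentration by D/Vd = 643/51 ≈ 12.608 mcg/mL.
Steady-state peak Cmax,ss = C₀·R ≈ 12.608 × 2.4195 ≈ 30.505 mcg/mL.
Peak 30.5 mcg/mL vs MTC 36 mcg/mL: below toxic threshold.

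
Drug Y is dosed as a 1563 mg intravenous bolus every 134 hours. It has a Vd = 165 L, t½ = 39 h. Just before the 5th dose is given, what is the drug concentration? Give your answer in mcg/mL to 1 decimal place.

f = (1/2)^(τ/t½) = (1/2)^(134/39) ≈ 0.0924.
C₀ = D/Vd = 1563/165 ≈ 9.473 mcg/mL.
Before the 5th dose, 4 doses have been given. Superposition: Cmin = C₀·(f + f² + … + f^4).
≈ 9.473 × (0.0924 + 0.0085 + 0.0008 + 0.0001) ≈ 9.473 × 0.1018 ≈ 0.964 mcg/mL.

1.0 mcg/mL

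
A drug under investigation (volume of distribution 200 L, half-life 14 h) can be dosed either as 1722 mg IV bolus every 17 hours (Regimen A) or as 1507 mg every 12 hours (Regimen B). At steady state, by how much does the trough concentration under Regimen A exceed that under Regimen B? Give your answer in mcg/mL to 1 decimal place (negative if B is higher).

-2.8 mcg/mL

Regimen A: f = (1/2)^(17/14) ≈ 0.4310; Cmin,ss = (1722/200)·f/(1−f) ≈ 6.522 mcg/mL.
Regimen B: f = (1/2)^(12/14) ≈ 0.5520; Cmin,ss = (1507/200)·f/(1−f) ≈ 9.284 mcg/mL.
Difference ≈ 6.522 − 9.284 ≈ -2.762 mcg/mL.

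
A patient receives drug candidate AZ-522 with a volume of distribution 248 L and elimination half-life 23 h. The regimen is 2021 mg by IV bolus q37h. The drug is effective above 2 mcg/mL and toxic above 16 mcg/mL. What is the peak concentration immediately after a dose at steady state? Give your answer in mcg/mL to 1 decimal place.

12.1 mcg/mL

τ/t½ = 37/23 ≈ 1.6087, so fraction remaining f = (1/2)^(37/23) ≈ 0.3279.
Accumulation ratio R = 1/(1 − f) ≈ 1/0.6721 ≈ 1.4879.
Single-dose peak C₀ = D/Vd = 2021/248 ≈ 8.149 mcg/mL.
Steady-state peak Cmax,ss = C₀·R ≈ 8.149 × 1.4879 ≈ 12.125 mcg/mL.
Peak 12.1 mcg/mL vs MTC 16 mcg/mL: below toxic threshold.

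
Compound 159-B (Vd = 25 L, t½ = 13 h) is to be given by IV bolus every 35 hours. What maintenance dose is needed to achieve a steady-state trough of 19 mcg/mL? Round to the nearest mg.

τ/t½ = 35/13 ≈ 2.6923, so f = (1/2)^(35/13) ≈ 0.154716.
Cmin,ss = (D/Vd)·f/(1−f), so D = Cmin,ss·Vd·(1−f)/f.
D = 19 × 25 × (1−f)/f ≈ 19 × 25 × 5.46346 ≈ 2595.14 mg.

2595 mg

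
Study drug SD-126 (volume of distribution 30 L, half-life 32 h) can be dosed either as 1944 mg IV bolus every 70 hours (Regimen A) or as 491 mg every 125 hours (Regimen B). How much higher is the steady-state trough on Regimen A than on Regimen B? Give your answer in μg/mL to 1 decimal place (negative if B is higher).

Regimen A: f = (1/2)^(70/32) ≈ 0.2195; Cmin,ss = (1944/30)·f/(1−f) ≈ 18.224 μg/mL.
Regimen B: f = (1/2)^(125/32) ≈ 0.0667; Cmin,ss = (491/30)·f/(1−f) ≈ 1.170 μg/mL.
Difference ≈ 18.224 − 1.170 ≈ 17.054 μg/mL.

17.1 μg/mL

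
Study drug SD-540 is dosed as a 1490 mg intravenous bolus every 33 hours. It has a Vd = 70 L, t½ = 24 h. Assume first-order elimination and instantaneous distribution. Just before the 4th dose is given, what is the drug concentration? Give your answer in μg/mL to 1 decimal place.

12.6 μg/mL

f = (1/2)^(τ/t½) = (1/2)^(33/24) ≈ 0.3856.
C₀ = D/Vd = 1490/70 ≈ 21.286 μg/mL.
Before the 4th dose, 3 doses have been given. Superposition: Cmin = C₀·(f + f² + … + f^3).
≈ 21.286 × (0.3856 + 0.1487 + 0.0573) ≈ 21.286 × 0.5916 ≈ 12.593 μg/mL.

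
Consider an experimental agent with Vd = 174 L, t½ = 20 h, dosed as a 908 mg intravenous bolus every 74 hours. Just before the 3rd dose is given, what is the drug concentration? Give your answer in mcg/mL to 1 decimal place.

f = (1/2)^(τ/t½) = (1/2)^(74/20) ≈ 0.0769.
C₀ = D/Vd = 908/174 ≈ 5.218 mcg/mL.
Before the 3rd dose, 2 doses have been given. Superposition: Cmin = C₀·(f + f²).
≈ 5.218 × (0.0769 + 0.0059) ≈ 5.218 × 0.0828 ≈ 0.432 mcg/mL.

0.4 mcg/mL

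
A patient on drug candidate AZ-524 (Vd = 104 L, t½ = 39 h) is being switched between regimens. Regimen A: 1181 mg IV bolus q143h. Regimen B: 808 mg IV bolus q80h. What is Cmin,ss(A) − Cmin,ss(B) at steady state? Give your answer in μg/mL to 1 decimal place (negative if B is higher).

-1.5 μg/mL

Regimen A: f = (1/2)^(143/39) ≈ 0.0787; Cmin,ss = (1181/104)·f/(1−f) ≈ 0.970 μg/mL.
Regimen B: f = (1/2)^(80/39) ≈ 0.2413; Cmin,ss = (808/104)·f/(1−f) ≈ 2.471 μg/mL.
Difference ≈ 0.970 − 2.471 ≈ -1.501 μg/mL.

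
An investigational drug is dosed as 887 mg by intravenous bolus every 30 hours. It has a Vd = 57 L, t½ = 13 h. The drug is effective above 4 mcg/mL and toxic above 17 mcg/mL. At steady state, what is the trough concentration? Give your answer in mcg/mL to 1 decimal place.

k = ln2/t½ = ln2/13 ≈ 0.053319 h⁻¹; fraction remaining f = e^(−kτ) = e^(−0.053319×30) ≈ 0.2020.
Each bolus raises the concentration by D/Vd = 887/57 ≈ 15.561 mcg/mL.
Steady-state trough Cmin,ss = C₀·f/(1−f) ≈ 15.561 × 0.2020/0.7980 ≈ 3.939 mcg/mL.
Trough 3.9 mcg/mL vs MEC 4 mcg/mL: subtherapeutic.

3.9 mcg/mL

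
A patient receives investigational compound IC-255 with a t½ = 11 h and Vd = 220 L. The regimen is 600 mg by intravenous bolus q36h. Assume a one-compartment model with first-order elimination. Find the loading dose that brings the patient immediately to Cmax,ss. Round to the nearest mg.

669 mg

f = (1/2)^(36/11) ≈ 0.103469; accumulation ratio R = 1/(1−f) ≈ 1.11541.
Loading dose to hit Cmax,ss on first dose: D_load = D_maint·R ≈ 600 × 1.11541 ≈ 669.25 mg.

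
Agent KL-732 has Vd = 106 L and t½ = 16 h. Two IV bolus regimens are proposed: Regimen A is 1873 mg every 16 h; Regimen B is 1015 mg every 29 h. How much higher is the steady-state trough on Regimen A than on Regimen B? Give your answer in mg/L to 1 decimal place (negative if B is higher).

Regimen A: f = (1/2)^(16/16) ≈ 0.5000; Cmin,ss = (1873/106)·f/(1−f) ≈ 17.670 mg/L.
Regimen B: f = (1/2)^(29/16) ≈ 0.2847; Cmin,ss = (1015/106)·f/(1−f) ≈ 3.811 mg/L.
Difference ≈ 17.670 − 3.811 ≈ 13.859 mg/L.

13.9 mg/L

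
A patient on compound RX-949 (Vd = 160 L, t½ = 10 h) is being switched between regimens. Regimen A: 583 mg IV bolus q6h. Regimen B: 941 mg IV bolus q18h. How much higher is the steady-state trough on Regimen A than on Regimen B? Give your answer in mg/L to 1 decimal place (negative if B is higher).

Regimen A: f = (1/2)^(6/10) ≈ 0.6598; Cmin,ss = (583/160)·f/(1−f) ≈ 7.067 mg/L.
Regimen B: f = (1/2)^(18/10) ≈ 0.2872; Cmin,ss = (941/160)·f/(1−f) ≈ 2.370 mg/L.
Difference ≈ 7.067 − 2.370 ≈ 4.697 mg/L.

4.7 mg/L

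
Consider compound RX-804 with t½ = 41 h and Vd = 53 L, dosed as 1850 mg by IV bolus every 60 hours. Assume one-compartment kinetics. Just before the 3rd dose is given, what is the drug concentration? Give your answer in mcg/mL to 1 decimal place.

f = (1/2)^(τ/t½) = (1/2)^(60/41) ≈ 0.3626.
C₀ = D/Vd = 1850/53 ≈ 34.906 mcg/mL.
Before the 3rd dose, 2 doses have been given. Superposition: Cmin = C₀·(f + f²).
≈ 34.906 × (0.3626 + 0.1315) ≈ 34.906 × 0.4941 ≈ 17.247 mcg/mL.

17.2 mcg/mL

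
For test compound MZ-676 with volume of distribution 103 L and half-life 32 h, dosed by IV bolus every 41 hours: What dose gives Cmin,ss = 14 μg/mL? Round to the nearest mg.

2063 mg

τ/t½ = 41/32 ≈ 1.2812, so f = (1/2)^(41/32) ≈ 0.411439.
Cmin,ss = (D/Vd)·f/(1−f), so D = Cmin,ss·Vd·(1−f)/f.
D = 14 × 103 × (1−f)/f ≈ 14 × 103 × 1.43049 ≈ 2062.77 mg.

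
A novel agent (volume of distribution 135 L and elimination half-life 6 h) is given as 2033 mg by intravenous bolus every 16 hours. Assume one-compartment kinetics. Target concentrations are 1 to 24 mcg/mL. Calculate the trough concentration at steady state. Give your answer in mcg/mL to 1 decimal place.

2.8 mcg/mL

k = ln2/t½ = ln2/6 ≈ 0.115525 h⁻¹; fraction remaining f = e^(−kτ) = e^(−0.115525×16) ≈ 0.1575.
Single-dose peak C₀ = D/Vd = 2033/135 ≈ 15.059 mcg/mL.
Steady-state trough Cmin,ss = C₀·f/(1−f) ≈ 15.059 × 0.1575/0.8425 ≈ 2.815 mcg/mL.
Trough 2.8 mcg/mL vs MEC 1 mcg/mL: adequate.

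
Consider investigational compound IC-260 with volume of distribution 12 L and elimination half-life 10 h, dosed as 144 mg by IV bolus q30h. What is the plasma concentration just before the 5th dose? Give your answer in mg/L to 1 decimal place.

f = (1/2)^(τ/t½) = (1/2)^(30/10) ≈ 0.1250.
C₀ = D/Vd = 144/12 ≈ 12.000 mg/L.
Before the 5th dose, 4 doses have been given. Superposition: Cmin = C₀·(f + f² + … + f^4).
≈ 12.000 × (0.1250 + 0.0156 + 0.0020 + 0.0002) ≈ 12.000 × 0.1428 ≈ 1.714 mg/L.

1.7 mg/L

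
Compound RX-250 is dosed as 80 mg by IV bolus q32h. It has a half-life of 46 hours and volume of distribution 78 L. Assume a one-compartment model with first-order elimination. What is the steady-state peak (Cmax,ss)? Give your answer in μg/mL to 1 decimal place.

τ/t½ = 32/46 ≈ 0.69565, so fraction remaining f = (1/2)^(32/46) ≈ 0.6174.
Accumulation ratio R = 1/(1 − f) ≈ 1/0.3826 ≈ 2.6137.
Single-dose peak C₀ = D/Vd = 80/78 ≈ 1.026 μg/mL.
Steady-state peak Cmax,ss = C₀·R ≈ 1.026 × 2.6137 ≈ 2.682 μg/mL.

2.7 μg/mL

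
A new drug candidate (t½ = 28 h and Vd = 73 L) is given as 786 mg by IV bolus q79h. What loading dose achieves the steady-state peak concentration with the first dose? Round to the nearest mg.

f = (1/2)^(79/28) ≈ 0.141470; accumulation ratio R = 1/(1−f) ≈ 1.16478.
Loading dose to hit Cmax,ss on first dose: D_load = D_maint·R ≈ 786 × 1.16478 ≈ 915.52 mg.

916 mg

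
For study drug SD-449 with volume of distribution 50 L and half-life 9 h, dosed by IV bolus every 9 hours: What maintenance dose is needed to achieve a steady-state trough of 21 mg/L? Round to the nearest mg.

1050 mg

τ/t½ = 9/9 ≈ 1, so f = (1/2)^(9/9) ≈ 0.500000.
Cmin,ss = (D/Vd)·f/(1−f), so D = Cmin,ss·Vd·(1−f)/f.
D = 21 × 50 × (1−f)/f ≈ 21 × 50 × 1.00000 ≈ 1050.00 mg.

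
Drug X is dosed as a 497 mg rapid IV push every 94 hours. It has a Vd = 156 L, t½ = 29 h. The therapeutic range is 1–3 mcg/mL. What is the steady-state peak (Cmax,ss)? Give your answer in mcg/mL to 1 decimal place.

3.6 mcg/mL

τ/t½ = 94/29 ≈ 3.2414, so fraction remaining f = (1/2)^(94/29) ≈ 0.1057.
Accumulation ratio R = 1/(1 − f) ≈ 1/0.8943 ≈ 1.1182.
Each bolus raises the concentration by D/Vd = 497/156 ≈ 3.186 mcg/mL.
Cmax,ss = C₀/(1 − f) ≈ 3.186/0.8943 ≈ 3.563 mcg/mL.
Peak 3.6 mcg/mL vs MTC 3 mcg/mL: exceeds toxic threshold.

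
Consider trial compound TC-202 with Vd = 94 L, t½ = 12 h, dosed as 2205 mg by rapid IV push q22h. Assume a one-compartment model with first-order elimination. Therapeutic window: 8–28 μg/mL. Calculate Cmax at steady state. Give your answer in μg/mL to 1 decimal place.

32.6 μg/mL

k = ln2/t½ = ln2/12 ≈ 0.057762 h⁻¹; fraction remaining f = e^(−kτ) = e^(−0.057762×22) ≈ 0.2806.
At steady state, accumulation factor R = 1/(1 − e^(−kτ)) ≈ 1.3900.
Each bolus raises the concentration by D/Vd = 2205/94 ≈ 23.457 μg/mL.
Steady-state peak Cmax,ss = C₀·R ≈ 23.457 × 1.3900 ≈ 32.605 μg/mL.
Peak 32.6 μg/mL vs MTC 28 μg/mL: exceeds toxic threshold.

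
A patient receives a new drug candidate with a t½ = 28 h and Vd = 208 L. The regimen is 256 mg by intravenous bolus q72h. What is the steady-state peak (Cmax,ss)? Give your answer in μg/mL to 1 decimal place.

1.5 μg/mL

τ/t½ = 72/28 ≈ 2.5714, so fraction remaining f = (1/2)^(72/28) ≈ 0.1682.
At steady state, accumulation factor R = 1/(1 − e^(−kτ)) ≈ 1.2022.
Each bolus raises the concentration by D/Vd = 256/208 ≈ 1.231 μg/mL.
Steady-state peak Cmax,ss = C₀·R ≈ 1.231 × 1.2022 ≈ 1.480 μg/mL.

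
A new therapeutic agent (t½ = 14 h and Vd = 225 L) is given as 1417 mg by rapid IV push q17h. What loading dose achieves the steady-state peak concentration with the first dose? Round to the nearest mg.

f = (1/2)^(17/14) ≈ 0.430986; accumulation ratio R = 1/(1−f) ≈ 1.75743.
Loading dose to hit Cmax,ss on first dose: D_load = D_maint·R ≈ 1417 × 1.75743 ≈ 2490.28 mg.

2490 mg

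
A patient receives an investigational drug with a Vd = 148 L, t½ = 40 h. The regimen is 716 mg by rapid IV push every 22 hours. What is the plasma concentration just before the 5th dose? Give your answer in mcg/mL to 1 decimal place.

f = (1/2)^(τ/t½) = (1/2)^(22/40) ≈ 0.6830.
C₀ = D/Vd = 716/148 ≈ 4.838 mcg/mL.
Before the 5th dose, 4 doses have been given. Superposition: Cmin = C₀·(f + f² + … + f^4).
≈ 4.838 × (0.6830 + 0.4665 + 0.3186 + 0.2176) ≈ 4.838 × 1.6857 ≈ 8.155 mcg/mL.

8.2 mcg/mL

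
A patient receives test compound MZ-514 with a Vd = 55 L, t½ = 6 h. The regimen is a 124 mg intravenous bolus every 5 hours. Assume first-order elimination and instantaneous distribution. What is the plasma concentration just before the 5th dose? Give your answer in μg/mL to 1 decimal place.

2.6 μg/mL

f = (1/2)^(τ/t½) = (1/2)^(5/6) ≈ 0.5612.
C₀ = D/Vd = 124/55 ≈ 2.255 μg/mL.
Before the 5th dose, 4 doses have been given. Superposition: Cmin = C₀·(f + f² + … + f^4).
≈ 2.255 × (0.5612 + 0.3149 + 0.1767 + 0.0992) ≈ 2.255 × 1.1520 ≈ 2.598 μg/mL.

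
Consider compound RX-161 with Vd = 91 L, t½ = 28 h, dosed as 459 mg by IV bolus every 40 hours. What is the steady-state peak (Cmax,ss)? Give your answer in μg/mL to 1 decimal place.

8.0 μg/mL

τ/t½ = 40/28 ≈ 1.4286, so fraction remaining f = (1/2)^(40/28) ≈ 0.3715.
Accumulation ratio R = 1/(1 − f) ≈ 1/0.6285 ≈ 1.5911.
Single-dose peak C₀ = D/Vd = 459/91 ≈ 5.044 μg/mL.
Steady-state peak Cmax,ss = C₀·R ≈ 5.044 × 1.5911 ≈ 8.026 μg/mL.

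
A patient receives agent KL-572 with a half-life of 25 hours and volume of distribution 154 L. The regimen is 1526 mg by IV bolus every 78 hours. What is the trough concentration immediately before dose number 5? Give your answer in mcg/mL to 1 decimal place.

f = (1/2)^(τ/t½) = (1/2)^(78/25) ≈ 0.1150.
C₀ = D/Vd = 1526/154 ≈ 9.909 mcg/mL.
Before the 5th dose, 4 doses have been given. Superposition: Cmin = C₀·(f + f² + … + f^4).
≈ 9.909 × (0.1150 + 0.0132 + 0.0015 + 0.0002) ≈ 9.909 × 0.1299 ≈ 1.287 mcg/mL.

1.3 mcg/mL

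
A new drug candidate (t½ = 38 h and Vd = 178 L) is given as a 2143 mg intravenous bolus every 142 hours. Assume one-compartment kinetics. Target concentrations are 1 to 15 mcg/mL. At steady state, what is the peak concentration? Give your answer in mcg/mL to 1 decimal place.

13.0 mcg/mL

Over one 142-h interval, 142/38 ≈ 3.7368 half-lives elapse, leaving f ≈ 0.0750 of each dose.
Accumulation ratio R = 1/(1 − f) ≈ 1/0.9250 ≈ 1.0811.
Single-dose peak C₀ = D/Vd = 2143/178 ≈ 12.039 mcg/mL.
Steady-state peak Cmax,ss = C₀·R ≈ 12.039 × 1.0811 ≈ 13.015 mcg/mL.
Peak 13.0 mcg/mL vs MTC 15 mcg/mL: below toxic threshold.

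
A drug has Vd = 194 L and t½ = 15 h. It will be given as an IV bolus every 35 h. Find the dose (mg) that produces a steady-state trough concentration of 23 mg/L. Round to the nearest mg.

18025 mg

τ/t½ = 35/15 ≈ 2.3333, so f = (1/2)^(35/15) ≈ 0.198425.
Cmin,ss = (D/Vd)·f/(1−f), so D = Cmin,ss·Vd·(1−f)/f.
D = 23 × 194 × (1−f)/f ≈ 23 × 194 × 4.03969 ≈ 18025.10 mg.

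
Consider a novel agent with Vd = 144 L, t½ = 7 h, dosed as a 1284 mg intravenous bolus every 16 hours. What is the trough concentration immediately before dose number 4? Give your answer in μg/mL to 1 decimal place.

f = (1/2)^(τ/t½) = (1/2)^(16/7) ≈ 0.2051.
C₀ = D/Vd = 1284/144 ≈ 8.917 μg/mL.
Before the 4th dose, 3 doses have been given. Superposition: Cmin = C₀·(f + f² + … + f^3).
≈ 8.917 × (0.2051 + 0.0421 + 0.0086) ≈ 8.917 × 0.2558 ≈ 2.281 μg/mL.

2.3 μg/mL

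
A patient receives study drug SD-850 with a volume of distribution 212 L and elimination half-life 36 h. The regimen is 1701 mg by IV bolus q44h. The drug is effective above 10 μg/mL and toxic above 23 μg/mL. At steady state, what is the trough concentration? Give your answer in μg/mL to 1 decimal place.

τ/t½ = 44/36 ≈ 1.2222, so fraction remaining f = (1/2)^(44/36) ≈ 0.4286.
Accumulation ratio R = 1/(1 − f) ≈ 1/0.5714 ≈ 1.7501.
Each bolus raises the concentration by D/Vd = 1701/212 ≈ 8.024 μg/mL.
Cmax,ss = C₀/(1 − f) ≈ 8.024/0.5714 ≈ 14.043 μg/mL.
Steady-state trough Cmin,ss = Cmax,ss·f ≈ 14.043 × 0.4286 ≈ 6.019 μg/mL.
Trough 6.0 μg/mL vs MEC 10 μg/mL: subtherapeutic.

6.0 μg/mL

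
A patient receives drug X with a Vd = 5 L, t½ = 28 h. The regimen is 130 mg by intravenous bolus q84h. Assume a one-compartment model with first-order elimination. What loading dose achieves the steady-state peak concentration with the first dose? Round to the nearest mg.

149 mg

f = (1/2)^(84/28) ≈ 0.125000; accumulation ratio R = 1/(1−f) ≈ 1.14286.
Loading dose to hit Cmax,ss on first dose: D_load = D_maint·R ≈ 130 × 1.14286 ≈ 148.57 mg.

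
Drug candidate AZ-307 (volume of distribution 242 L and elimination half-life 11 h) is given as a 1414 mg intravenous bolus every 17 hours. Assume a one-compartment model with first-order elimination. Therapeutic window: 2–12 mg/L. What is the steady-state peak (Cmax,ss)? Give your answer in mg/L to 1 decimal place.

Over one 17-h interval, 17/11 ≈ 1.5455 half-lives elapse, leaving f ≈ 0.3426 of each dose.
At steady state, accumulation factor R = 1/(1 − e^(−kτ)) ≈ 1.5211.
Single-dose peak C₀ = D/Vd = 1414/242 ≈ 5.843 mg/L.
Steady-state peak Cmax,ss = C₀·R ≈ 5.843 × 1.5211 ≈ 8.888 mg/L.
Peak 8.9 mg/L vs MTC 12 mg/L: below toxic threshold.

8.9 mg/L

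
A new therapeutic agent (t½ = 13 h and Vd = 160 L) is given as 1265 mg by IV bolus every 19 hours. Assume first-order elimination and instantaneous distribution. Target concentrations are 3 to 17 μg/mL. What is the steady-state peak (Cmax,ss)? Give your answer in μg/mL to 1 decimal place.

k = ln2/t½ = ln2/13 ≈ 0.053319 h⁻¹; fraction remaining f = e^(−kτ) = e^(−0.053319×19) ≈ 0.3631.
Accumulation ratio R = 1/(1 − f) ≈ 1/0.6369 ≈ 1.5701.
Each bolus raises the concentration by D/Vd = 1265/160 ≈ 7.906 μg/mL.
Steady-state peak Cmax,ss = C₀·R ≈ 7.906 × 1.5701 ≈ 12.413 μg/mL.
Peak 12.4 μg/mL vs MTC 17 μg/mL: below toxic threshold.

12.4 μg/mL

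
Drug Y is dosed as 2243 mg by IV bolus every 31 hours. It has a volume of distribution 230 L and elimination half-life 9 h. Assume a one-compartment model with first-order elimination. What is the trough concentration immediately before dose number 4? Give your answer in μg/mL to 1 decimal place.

1.0 μg/mL

f = (1/2)^(τ/t½) = (1/2)^(31/9) ≈ 0.0919.
C₀ = D/Vd = 2243/230 ≈ 9.752 μg/mL.
Before the 4th dose, 3 doses have been given. Superposition: Cmin = C₀·(f + f² + … + f^3).
≈ 9.752 × (0.0919 + 0.0084 + 0.0008) ≈ 9.752 × 0.1011 ≈ 0.986 μg/mL.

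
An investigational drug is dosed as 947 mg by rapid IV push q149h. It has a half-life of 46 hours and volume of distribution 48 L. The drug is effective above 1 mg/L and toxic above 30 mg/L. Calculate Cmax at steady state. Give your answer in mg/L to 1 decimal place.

k = ln2/t½ = ln2/46 ≈ 0.015068 h⁻¹; fraction remaining f = e^(−kτ) = e^(−0.015068×149) ≈ 0.1059.
Accumulation ratio R = 1/(1 − f) ≈ 1/0.8941 ≈ 1.1184.
Each bolus raises the concentration by D/Vd = 947/48 ≈ 19.729 mg/L.
Steady-state peak Cmax,ss = C₀·R ≈ 19.729 × 1.1184 ≈ 22.065 mg/L.
Peak 22.1 mg/L vs MTC 30 mg/L: below toxic threshold.

22.1 mg/L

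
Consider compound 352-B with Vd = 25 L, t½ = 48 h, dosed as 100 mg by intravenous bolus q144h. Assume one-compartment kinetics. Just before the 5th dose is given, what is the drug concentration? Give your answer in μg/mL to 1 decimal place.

0.6 μg/mL

f = (1/2)^(τ/t½) = (1/2)^(144/48) ≈ 0.1250.
C₀ = D/Vd = 100/25 ≈ 4.000 μg/mL.
Before the 5th dose, 4 doses have been given. Superposition: Cmin = C₀·(f + f² + … + f^4).
≈ 4.000 × (0.1250 + 0.0156 + 0.0020 + 0.0002) ≈ 4.000 × 0.1428 ≈ 0.571 μg/mL.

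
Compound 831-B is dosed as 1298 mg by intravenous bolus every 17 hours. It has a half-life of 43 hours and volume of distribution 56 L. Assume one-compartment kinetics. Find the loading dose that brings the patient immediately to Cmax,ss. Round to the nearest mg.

5415 mg

f = (1/2)^(17/43) ≈ 0.760306; accumulation ratio R = 1/(1−f) ≈ 4.17199.
Loading dose to hit Cmax,ss on first dose: D_load = D_maint·R ≈ 1298 × 4.17199 ≈ 5415.24 mg.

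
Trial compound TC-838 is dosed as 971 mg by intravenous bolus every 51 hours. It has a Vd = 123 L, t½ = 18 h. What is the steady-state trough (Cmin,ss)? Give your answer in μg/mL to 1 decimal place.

1.3 μg/mL

Over one 51-h interval, 51/18 ≈ 2.8333 half-lives elapse, leaving f ≈ 0.1403 of each dose.
Single-dose peak C₀ = D/Vd = 971/123 ≈ 7.894 μg/mL.
Steady-state trough Cmin,ss = C₀·f/(1−f) ≈ 7.894 × 0.1403/0.8597 ≈ 1.288 μg/mL.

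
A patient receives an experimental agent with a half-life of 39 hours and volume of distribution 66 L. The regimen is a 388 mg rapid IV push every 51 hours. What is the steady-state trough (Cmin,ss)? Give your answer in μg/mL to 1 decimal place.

4.0 μg/mL

τ/t½ = 51/39 ≈ 1.3077, so fraction remaining f = (1/2)^(51/39) ≈ 0.4040.
Single-dose peak C₀ = D/Vd = 388/66 ≈ 5.879 μg/mL.
Steady-state trough Cmin,ss = C₀·f/(1−f) ≈ 5.879 × 0.4040/0.5960 ≈ 3.985 μg/mL.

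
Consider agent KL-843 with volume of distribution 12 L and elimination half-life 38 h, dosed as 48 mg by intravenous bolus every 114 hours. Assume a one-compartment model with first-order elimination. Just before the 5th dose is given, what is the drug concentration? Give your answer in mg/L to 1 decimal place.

f = (1/2)^(τ/t½) = (1/2)^(114/38) ≈ 0.1250.
C₀ = D/Vd = 48/12 ≈ 4.000 mg/L.
Before the 5th dose, 4 doses have been given. Superposition: Cmin = C₀·(f + f² + … + f^4).
≈ 4.000 × (0.1250 + 0.0156 + 0.0020 + 0.0002) ≈ 4.000 × 0.1428 ≈ 0.571 mg/L.

0.6 mg/L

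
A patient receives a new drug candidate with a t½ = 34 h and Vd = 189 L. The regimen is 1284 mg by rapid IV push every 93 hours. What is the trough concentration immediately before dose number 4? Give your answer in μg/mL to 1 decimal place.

f = (1/2)^(τ/t½) = (1/2)^(93/34) ≈ 0.1502.
C₀ = D/Vd = 1284/189 ≈ 6.794 μg/mL.
Before the 4th dose, 3 doses have been given. Superposition: Cmin = C₀·(f + f² + … + f^3).
≈ 6.794 × (0.1502 + 0.0226 + 0.0034) ≈ 6.794 × 0.1762 ≈ 1.197 μg/mL.

1.2 μg/mL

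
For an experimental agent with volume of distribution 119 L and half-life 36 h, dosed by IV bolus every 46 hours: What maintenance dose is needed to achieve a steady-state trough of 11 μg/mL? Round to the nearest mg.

τ/t½ = 46/36 ≈ 1.2778, so f = (1/2)^(46/36) ≈ 0.412430.
Cmin,ss = (D/Vd)·f/(1−f), so D = Cmin,ss·Vd·(1−f)/f.
D = 11 × 119 × (1−f)/f ≈ 11 × 119 × 1.42465 ≈ 1864.87 mg.

1865 mg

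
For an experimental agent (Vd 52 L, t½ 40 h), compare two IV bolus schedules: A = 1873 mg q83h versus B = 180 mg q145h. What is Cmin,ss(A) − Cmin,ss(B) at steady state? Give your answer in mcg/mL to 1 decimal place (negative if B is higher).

10.9 mcg/mL

Regimen A: f = (1/2)^(83/40) ≈ 0.2373; Cmin,ss = (1873/52)·f/(1−f) ≈ 11.207 mcg/mL.
Regimen B: f = (1/2)^(145/40) ≈ 0.0811; Cmin,ss = (180/52)·f/(1−f) ≈ 0.306 mcg/mL.
Difference ≈ 11.207 − 0.306 ≈ 10.901 mcg/mL.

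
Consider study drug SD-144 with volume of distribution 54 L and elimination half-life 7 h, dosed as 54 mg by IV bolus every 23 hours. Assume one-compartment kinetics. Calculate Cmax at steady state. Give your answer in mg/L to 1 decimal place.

Over one 23-h interval, 23/7 ≈ 3.2857 half-lives elapse, leaving f ≈ 0.1025 of each dose.
At steady state, accumulation factor R = 1/(1 − e^(−kτ)) ≈ 1.1142.
Single-dose peak C₀ = D/Vd = 54/54 ≈ 1.000 mg/L.
Cmax,ss = C₀/(1 − f) ≈ 1.000/0.8975 ≈ 1.114 mg/L.

1.1 mg/L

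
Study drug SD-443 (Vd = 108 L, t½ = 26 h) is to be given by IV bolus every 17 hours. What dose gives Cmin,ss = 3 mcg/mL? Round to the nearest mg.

τ/t½ = 17/26 ≈ 0.65385, so f = (1/2)^(17/26) ≈ 0.635584.
Cmin,ss = (D/Vd)·f/(1−f), so D = Cmin,ss·Vd·(1−f)/f.
D = 3 × 108 × (1−f)/f ≈ 3 × 108 × 0.57336 ≈ 185.77 mg.

186 mg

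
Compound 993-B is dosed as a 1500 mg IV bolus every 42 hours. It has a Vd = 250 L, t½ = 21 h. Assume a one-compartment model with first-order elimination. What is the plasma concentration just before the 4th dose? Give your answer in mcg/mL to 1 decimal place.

f = (1/2)^(τ/t½) = (1/2)^(42/21) ≈ 0.2500.
C₀ = D/Vd = 1500/250 ≈ 6.000 mcg/mL.
Before the 4th dose, 3 doses have been given. Superposition: Cmin = C₀·(f + f² + … + f^3).
≈ 6.000 × (0.2500 + 0.0625 + 0.0156) ≈ 6.000 × 0.3281 ≈ 1.969 mcg/mL.

2.0 mcg/mL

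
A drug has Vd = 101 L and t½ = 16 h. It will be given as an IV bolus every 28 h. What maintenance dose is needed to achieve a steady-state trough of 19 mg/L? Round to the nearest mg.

4536 mg

τ/t½ = 28/16 ≈ 1.75, so f = (1/2)^(28/16) ≈ 0.297302.
Cmin,ss = (D/Vd)·f/(1−f), so D = Cmin,ss·Vd·(1−f)/f.
D = 19 × 101 × (1−f)/f ≈ 19 × 101 × 2.36358 ≈ 4535.71 mg.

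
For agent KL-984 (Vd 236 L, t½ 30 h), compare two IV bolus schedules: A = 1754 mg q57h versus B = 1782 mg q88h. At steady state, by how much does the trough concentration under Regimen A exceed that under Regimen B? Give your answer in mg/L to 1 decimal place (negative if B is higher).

Regimen A: f = (1/2)^(57/30) ≈ 0.2679; Cmin,ss = (1754/236)·f/(1−f) ≈ 2.720 mg/L.
Regimen B: f = (1/2)^(88/30) ≈ 0.1309; Cmin,ss = (1782/236)·f/(1−f) ≈ 1.137 mg/L.
Difference ≈ 2.720 − 1.137 ≈ 1.583 mg/L.

1.6 mg/L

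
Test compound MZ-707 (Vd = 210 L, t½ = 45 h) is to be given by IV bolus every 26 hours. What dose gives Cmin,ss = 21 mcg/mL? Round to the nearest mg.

τ/t½ = 26/45 ≈ 0.57778, so f = (1/2)^(26/45) ≈ 0.669995.
Cmin,ss = (D/Vd)·f/(1−f), so D = Cmin,ss·Vd·(1−f)/f.
D = 21 × 210 × (1−f)/f ≈ 21 × 210 × 0.49255 ≈ 2172.15 mg.

2172 mg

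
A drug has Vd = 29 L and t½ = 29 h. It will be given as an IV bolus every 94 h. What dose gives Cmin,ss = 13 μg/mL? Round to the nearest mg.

τ/t½ = 94/29 ≈ 3.2414, so f = (1/2)^(94/29) ≈ 0.105742.
Cmin,ss = (D/Vd)·f/(1−f), so D = Cmin,ss·Vd·(1−f)/f.
D = 13 × 29 × (1−f)/f ≈ 13 × 29 × 8.45698 ≈ 3188.28 mg.

3188 mg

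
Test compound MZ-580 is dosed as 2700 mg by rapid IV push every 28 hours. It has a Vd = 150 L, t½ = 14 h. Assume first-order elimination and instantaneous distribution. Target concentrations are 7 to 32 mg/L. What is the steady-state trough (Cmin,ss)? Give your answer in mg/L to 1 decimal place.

τ = 28 h = 2 half-lives, so f = (1/2)^2 = 0.25.
Accumulation ratio R = 1/(1 − f) = 1/0.75 = 4/3.
Single-dose peak C₀ = D/Vd = 2700/150 = 18 mg/L.
Steady-state peak Cmax,ss = C₀·R = 18 × 4/3 ≈ 24.000 mg/L.
Steady-state trough Cmin,ss = Cmax,ss·f ≈ 24.000 × 0.25 ≈ 6.000 mg/L.
Trough 6.0 mg/L vs MEC 7 mg/L: subtherapeutic.

6.0 mg/L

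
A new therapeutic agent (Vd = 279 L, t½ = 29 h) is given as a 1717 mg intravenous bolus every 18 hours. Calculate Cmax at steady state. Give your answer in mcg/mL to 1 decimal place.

τ/t½ = 18/29 ≈ 0.62069, so fraction remaining f = (1/2)^(18/29) ≈ 0.6504.
At steady state, accumulation factor R = 1/(1 − e^(−kτ)) ≈ 2.8604.
Each bolus raises the concentration by D/Vd = 1717/279 ≈ 6.154 mcg/mL.
Steady-state peak Cmax,ss = C₀·R ≈ 6.154 × 2.8604 ≈ 17.603 mcg/mL.

17.6 mcg/mL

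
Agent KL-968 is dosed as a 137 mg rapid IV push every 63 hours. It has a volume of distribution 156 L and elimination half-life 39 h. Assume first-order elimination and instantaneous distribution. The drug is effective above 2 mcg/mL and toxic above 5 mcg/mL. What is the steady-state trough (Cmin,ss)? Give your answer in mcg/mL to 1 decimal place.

Over one 63-h interval, 63/39 ≈ 1.6154 half-lives elapse, leaving f ≈ 0.3264 of each dose.
Each bolus raises the concentration by D/Vd = 137/156 ≈ 0.878 mcg/mL.
Steady-state trough Cmin,ss = C₀·f/(1−f) ≈ 0.878 × 0.3264/0.6736 ≈ 0.425 mcg/mL.
Trough 0.4 mcg/mL vs MEC 2 mcg/mL: subtherapeutic.

0.4 mcg/mL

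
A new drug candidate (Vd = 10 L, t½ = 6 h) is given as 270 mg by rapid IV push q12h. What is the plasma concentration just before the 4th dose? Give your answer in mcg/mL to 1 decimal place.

f = (1/2)^(τ/t½) = (1/2)^(12/6) ≈ 0.2500.
C₀ = D/Vd = 270/10 ≈ 27.000 mcg/mL.
Before the 4th dose, 3 doses have been given. Superposition: Cmin = C₀·(f + f² + … + f^3).
≈ 27.000 × (0.2500 + 0.0625 + 0.0156) ≈ 27.000 × 0.3281 ≈ 8.859 mcg/mL.

8.9 mcg/mL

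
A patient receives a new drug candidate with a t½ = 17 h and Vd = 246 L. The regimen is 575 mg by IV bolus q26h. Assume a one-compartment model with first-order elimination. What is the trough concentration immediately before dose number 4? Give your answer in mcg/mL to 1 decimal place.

1.2 mcg/mL

f = (1/2)^(τ/t½) = (1/2)^(26/17) ≈ 0.3464.
C₀ = D/Vd = 575/246 ≈ 2.337 mcg/mL.
Before the 4th dose, 3 doses have been given. Superposition: Cmin = C₀·(f + f² + … + f^3).
≈ 2.337 × (0.3464 + 0.1200 + 0.0416) ≈ 2.337 × 0.5080 ≈ 1.187 mcg/mL.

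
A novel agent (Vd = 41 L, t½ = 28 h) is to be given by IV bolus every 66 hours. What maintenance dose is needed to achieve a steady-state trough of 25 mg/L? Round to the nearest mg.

4227 mg

τ/t½ = 66/28 ≈ 2.3571, so f = (1/2)^(66/28) ≈ 0.195177.
Cmin,ss = (D/Vd)·f/(1−f), so D = Cmin,ss·Vd·(1−f)/f.
D = 25 × 41 × (1−f)/f ≈ 25 × 41 × 4.12355 ≈ 4226.64 mg.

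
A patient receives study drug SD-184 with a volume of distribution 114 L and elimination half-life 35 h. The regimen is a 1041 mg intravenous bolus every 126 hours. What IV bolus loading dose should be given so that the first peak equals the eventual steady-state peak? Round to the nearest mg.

1135 mg

f = (1/2)^(126/35) ≈ 0.082469; accumulation ratio R = 1/(1−f) ≈ 1.08988.
Loading dose to hit Cmax,ss on first dose: D_load = D_maint·R ≈ 1041 × 1.08988 ≈ 1134.57 mg.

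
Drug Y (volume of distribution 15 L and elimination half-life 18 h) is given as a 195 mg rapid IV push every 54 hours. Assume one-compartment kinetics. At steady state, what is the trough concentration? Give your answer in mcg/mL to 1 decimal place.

1.9 mcg/mL

τ = 54 h = 3 half-lives, so f = (1/2)^3 = 0.125.
Accumulation ratio R = 1/(1 − f) = 1/0.875 = 8/7.
Single-dose peak C₀ = D/Vd = 195/15 = 13 mcg/mL.
Steady-state peak Cmax,ss = C₀·R = 13 × 8/7 ≈ 14.857 mcg/mL.
Steady-state trough Cmin,ss = Cmax,ss·f ≈ 14.857 × 0.125 ≈ 1.857 mcg/mL.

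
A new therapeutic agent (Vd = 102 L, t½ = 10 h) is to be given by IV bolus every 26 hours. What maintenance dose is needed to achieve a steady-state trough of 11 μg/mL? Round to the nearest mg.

τ/t½ = 26/10 ≈ 2.6, so f = (1/2)^(26/10) ≈ 0.164938.
Cmin,ss = (D/Vd)·f/(1−f), so D = Cmin,ss·Vd·(1−f)/f.
D = 11 × 102 × (1−f)/f ≈ 11 × 102 × 5.06288 ≈ 5680.55 mg.

5681 mg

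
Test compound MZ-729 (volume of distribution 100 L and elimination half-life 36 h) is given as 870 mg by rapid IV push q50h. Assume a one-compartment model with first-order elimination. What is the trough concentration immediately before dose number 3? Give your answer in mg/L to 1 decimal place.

f = (1/2)^(τ/t½) = (1/2)^(50/36) ≈ 0.3819.
C₀ = D/Vd = 870/100 ≈ 8.700 mg/L.
Before the 3rd dose, 2 doses have been given. Superposition: Cmin = C₀·(f + f²).
≈ 8.700 × (0.3819 + 0.1458) ≈ 8.700 × 0.5277 ≈ 4.591 mg/L.

4.6 mg/L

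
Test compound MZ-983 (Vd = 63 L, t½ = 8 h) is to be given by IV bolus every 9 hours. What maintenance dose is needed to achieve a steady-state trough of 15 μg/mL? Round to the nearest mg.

1116 mg

τ/t½ = 9/8 ≈ 1.125, so f = (1/2)^(9/8) ≈ 0.458502.
Cmin,ss = (D/Vd)·f/(1−f), so D = Cmin,ss·Vd·(1−f)/f.
D = 15 × 63 × (1−f)/f ≈ 15 × 63 × 1.18102 ≈ 1116.06 mg.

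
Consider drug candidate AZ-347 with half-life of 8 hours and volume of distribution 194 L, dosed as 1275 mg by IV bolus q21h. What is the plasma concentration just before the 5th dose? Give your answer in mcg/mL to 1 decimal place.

f = (1/2)^(τ/t½) = (1/2)^(21/8) ≈ 0.1621.
C₀ = D/Vd = 1275/194 ≈ 6.572 mcg/mL.
Before the 5th dose, 4 doses have been given. Superposition: Cmin = C₀·(f + f² + … + f^4).
≈ 6.572 × (0.1621 + 0.0263 + 0.0043 + 0.0007) ≈ 6.572 × 0.1934 ≈ 1.271 mcg/mL.

1.3 mcg/mL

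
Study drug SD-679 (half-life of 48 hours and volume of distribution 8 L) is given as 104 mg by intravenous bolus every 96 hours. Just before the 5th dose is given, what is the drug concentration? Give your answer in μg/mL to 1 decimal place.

4.3 μg/mL

f = (1/2)^(τ/t½) = (1/2)^(96/48) ≈ 0.2500.
C₀ = D/Vd = 104/8 ≈ 13.000 μg/mL.
Before the 5th dose, 4 doses have been given. Superposition: Cmin = C₀·(f + f² + … + f^4).
≈ 13.000 × (0.2500 + 0.0625 + 0.0156 + 0.0039) ≈ 13.000 × 0.3320 ≈ 4.316 μg/mL.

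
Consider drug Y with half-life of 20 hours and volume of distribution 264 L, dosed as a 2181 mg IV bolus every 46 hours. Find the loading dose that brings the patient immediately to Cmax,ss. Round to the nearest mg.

2737 mg

f = (1/2)^(46/20) ≈ 0.203063; accumulation ratio R = 1/(1−f) ≈ 1.25480.
Loading dose to hit Cmax,ss on first dose: D_load = D_maint·R ≈ 2181 × 1.25480 ≈ 2736.72 mg.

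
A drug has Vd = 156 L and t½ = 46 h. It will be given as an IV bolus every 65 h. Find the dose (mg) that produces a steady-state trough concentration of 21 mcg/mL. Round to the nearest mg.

5448 mg

τ/t½ = 65/46 ≈ 1.413, so f = (1/2)^(65/46) ≈ 0.375519.
Cmin,ss = (D/Vd)·f/(1−f), so D = Cmin,ss·Vd·(1−f)/f.
D = 21 × 156 × (1−f)/f ≈ 21 × 156 × 1.66298 ≈ 5447.92 mg.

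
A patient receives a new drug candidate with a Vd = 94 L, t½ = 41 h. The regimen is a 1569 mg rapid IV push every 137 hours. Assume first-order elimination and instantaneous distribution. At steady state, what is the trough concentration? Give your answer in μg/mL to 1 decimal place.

1.8 μg/mL

τ/t½ = 137/41 ≈ 3.3415, so fraction remaining f = (1/2)^(137/41) ≈ 0.0987.
Single-dose peak C₀ = D/Vd = 1569/94 ≈ 16.691 μg/mL.
Steady-state trough Cmin,ss = C₀·f/(1−f) ≈ 16.691 × 0.0987/0.9013 ≈ 1.828 μg/mL.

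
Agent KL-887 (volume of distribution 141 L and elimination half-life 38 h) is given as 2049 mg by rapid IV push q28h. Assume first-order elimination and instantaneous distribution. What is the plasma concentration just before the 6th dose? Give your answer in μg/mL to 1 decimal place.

20.1 μg/mL

f = (1/2)^(τ/t½) = (1/2)^(28/38) ≈ 0.6001.
C₀ = D/Vd = 2049/141 ≈ 14.532 μg/mL.
Before the 6th dose, 5 doses have been given. Superposition: Cmin = C₀·(f + f² + … + f^5).
≈ 14.532 × (0.6001 + 0.3601 + 0.2161 + 0.1297 + 0.0778) ≈ 14.532 × 1.3838 ≈ 20.109 μg/mL.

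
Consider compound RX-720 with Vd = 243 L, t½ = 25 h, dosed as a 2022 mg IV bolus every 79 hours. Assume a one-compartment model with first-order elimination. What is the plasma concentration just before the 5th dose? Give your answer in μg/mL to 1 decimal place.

f = (1/2)^(τ/t½) = (1/2)^(79/25) ≈ 0.1119.
C₀ = D/Vd = 2022/243 ≈ 8.321 μg/mL.
Before the 5th dose, 4 doses have been given. Superposition: Cmin = C₀·(f + f² + … + f^4).
≈ 8.321 × (0.1119 + 0.0125 + 0.0014 + 0.0002) ≈ 8.321 × 0.1260 ≈ 1.048 μg/mL.

1.0 μg/mL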